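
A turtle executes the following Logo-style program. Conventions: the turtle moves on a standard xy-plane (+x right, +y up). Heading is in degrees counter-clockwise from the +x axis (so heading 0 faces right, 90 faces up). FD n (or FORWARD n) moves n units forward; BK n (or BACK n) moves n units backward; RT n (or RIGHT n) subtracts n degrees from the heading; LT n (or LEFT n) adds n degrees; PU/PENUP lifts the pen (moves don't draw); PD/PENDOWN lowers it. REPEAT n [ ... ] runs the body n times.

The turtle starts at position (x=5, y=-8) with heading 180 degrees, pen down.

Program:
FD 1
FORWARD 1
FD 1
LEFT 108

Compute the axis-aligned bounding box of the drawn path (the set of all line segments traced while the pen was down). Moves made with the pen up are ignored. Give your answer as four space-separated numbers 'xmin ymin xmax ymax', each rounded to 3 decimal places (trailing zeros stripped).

Answer: 2 -8 5 -8

Derivation:
Executing turtle program step by step:
Start: pos=(5,-8), heading=180, pen down
FD 1: (5,-8) -> (4,-8) [heading=180, draw]
FD 1: (4,-8) -> (3,-8) [heading=180, draw]
FD 1: (3,-8) -> (2,-8) [heading=180, draw]
LT 108: heading 180 -> 288
Final: pos=(2,-8), heading=288, 3 segment(s) drawn

Segment endpoints: x in {2, 3, 4, 5}, y in {-8}
xmin=2, ymin=-8, xmax=5, ymax=-8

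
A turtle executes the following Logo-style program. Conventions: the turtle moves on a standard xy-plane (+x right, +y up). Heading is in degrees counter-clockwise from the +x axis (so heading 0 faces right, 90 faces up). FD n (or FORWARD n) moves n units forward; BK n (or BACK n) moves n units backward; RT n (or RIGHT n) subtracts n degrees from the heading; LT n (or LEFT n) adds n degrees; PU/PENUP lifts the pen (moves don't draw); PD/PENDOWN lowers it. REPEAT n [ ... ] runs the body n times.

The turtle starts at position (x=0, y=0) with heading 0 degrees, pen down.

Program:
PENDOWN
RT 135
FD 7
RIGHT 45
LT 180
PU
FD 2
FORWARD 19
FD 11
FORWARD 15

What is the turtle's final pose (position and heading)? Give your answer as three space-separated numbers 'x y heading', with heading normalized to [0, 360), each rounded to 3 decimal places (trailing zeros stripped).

Answer: 42.05 -4.95 0

Derivation:
Executing turtle program step by step:
Start: pos=(0,0), heading=0, pen down
PD: pen down
RT 135: heading 0 -> 225
FD 7: (0,0) -> (-4.95,-4.95) [heading=225, draw]
RT 45: heading 225 -> 180
LT 180: heading 180 -> 0
PU: pen up
FD 2: (-4.95,-4.95) -> (-2.95,-4.95) [heading=0, move]
FD 19: (-2.95,-4.95) -> (16.05,-4.95) [heading=0, move]
FD 11: (16.05,-4.95) -> (27.05,-4.95) [heading=0, move]
FD 15: (27.05,-4.95) -> (42.05,-4.95) [heading=0, move]
Final: pos=(42.05,-4.95), heading=0, 1 segment(s) drawn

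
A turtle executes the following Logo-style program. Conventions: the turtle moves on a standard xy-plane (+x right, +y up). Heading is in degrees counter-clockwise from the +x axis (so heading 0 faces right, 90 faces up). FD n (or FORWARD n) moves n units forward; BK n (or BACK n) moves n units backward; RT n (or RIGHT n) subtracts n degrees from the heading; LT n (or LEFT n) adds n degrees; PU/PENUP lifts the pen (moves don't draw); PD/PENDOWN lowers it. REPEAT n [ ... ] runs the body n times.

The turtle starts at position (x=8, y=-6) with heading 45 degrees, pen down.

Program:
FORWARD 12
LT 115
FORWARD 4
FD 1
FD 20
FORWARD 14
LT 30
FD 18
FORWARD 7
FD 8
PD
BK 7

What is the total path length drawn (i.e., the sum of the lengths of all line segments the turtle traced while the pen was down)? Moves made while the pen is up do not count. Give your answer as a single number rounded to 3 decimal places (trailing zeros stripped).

Executing turtle program step by step:
Start: pos=(8,-6), heading=45, pen down
FD 12: (8,-6) -> (16.485,2.485) [heading=45, draw]
LT 115: heading 45 -> 160
FD 4: (16.485,2.485) -> (12.727,3.853) [heading=160, draw]
FD 1: (12.727,3.853) -> (11.787,4.195) [heading=160, draw]
FD 20: (11.787,4.195) -> (-7.007,11.036) [heading=160, draw]
FD 14: (-7.007,11.036) -> (-20.163,15.824) [heading=160, draw]
LT 30: heading 160 -> 190
FD 18: (-20.163,15.824) -> (-37.889,12.698) [heading=190, draw]
FD 7: (-37.889,12.698) -> (-44.783,11.483) [heading=190, draw]
FD 8: (-44.783,11.483) -> (-52.661,10.094) [heading=190, draw]
PD: pen down
BK 7: (-52.661,10.094) -> (-45.768,11.309) [heading=190, draw]
Final: pos=(-45.768,11.309), heading=190, 9 segment(s) drawn

Segment lengths:
  seg 1: (8,-6) -> (16.485,2.485), length = 12
  seg 2: (16.485,2.485) -> (12.727,3.853), length = 4
  seg 3: (12.727,3.853) -> (11.787,4.195), length = 1
  seg 4: (11.787,4.195) -> (-7.007,11.036), length = 20
  seg 5: (-7.007,11.036) -> (-20.163,15.824), length = 14
  seg 6: (-20.163,15.824) -> (-37.889,12.698), length = 18
  seg 7: (-37.889,12.698) -> (-44.783,11.483), length = 7
  seg 8: (-44.783,11.483) -> (-52.661,10.094), length = 8
  seg 9: (-52.661,10.094) -> (-45.768,11.309), length = 7
Total = 91

Answer: 91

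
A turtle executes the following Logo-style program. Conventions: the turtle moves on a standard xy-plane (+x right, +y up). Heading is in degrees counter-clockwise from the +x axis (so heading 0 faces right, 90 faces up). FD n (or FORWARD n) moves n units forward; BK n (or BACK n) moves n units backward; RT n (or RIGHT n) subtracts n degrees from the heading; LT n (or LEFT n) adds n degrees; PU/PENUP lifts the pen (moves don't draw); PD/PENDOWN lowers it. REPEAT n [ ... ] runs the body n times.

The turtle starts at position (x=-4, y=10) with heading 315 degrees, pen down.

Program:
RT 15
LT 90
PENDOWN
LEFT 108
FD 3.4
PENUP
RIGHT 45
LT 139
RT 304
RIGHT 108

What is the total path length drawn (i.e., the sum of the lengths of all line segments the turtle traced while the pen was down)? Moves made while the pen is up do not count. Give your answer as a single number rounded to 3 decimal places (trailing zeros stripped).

Executing turtle program step by step:
Start: pos=(-4,10), heading=315, pen down
RT 15: heading 315 -> 300
LT 90: heading 300 -> 30
PD: pen down
LT 108: heading 30 -> 138
FD 3.4: (-4,10) -> (-6.527,12.275) [heading=138, draw]
PU: pen up
RT 45: heading 138 -> 93
LT 139: heading 93 -> 232
RT 304: heading 232 -> 288
RT 108: heading 288 -> 180
Final: pos=(-6.527,12.275), heading=180, 1 segment(s) drawn

Segment lengths:
  seg 1: (-4,10) -> (-6.527,12.275), length = 3.4
Total = 3.4

Answer: 3.4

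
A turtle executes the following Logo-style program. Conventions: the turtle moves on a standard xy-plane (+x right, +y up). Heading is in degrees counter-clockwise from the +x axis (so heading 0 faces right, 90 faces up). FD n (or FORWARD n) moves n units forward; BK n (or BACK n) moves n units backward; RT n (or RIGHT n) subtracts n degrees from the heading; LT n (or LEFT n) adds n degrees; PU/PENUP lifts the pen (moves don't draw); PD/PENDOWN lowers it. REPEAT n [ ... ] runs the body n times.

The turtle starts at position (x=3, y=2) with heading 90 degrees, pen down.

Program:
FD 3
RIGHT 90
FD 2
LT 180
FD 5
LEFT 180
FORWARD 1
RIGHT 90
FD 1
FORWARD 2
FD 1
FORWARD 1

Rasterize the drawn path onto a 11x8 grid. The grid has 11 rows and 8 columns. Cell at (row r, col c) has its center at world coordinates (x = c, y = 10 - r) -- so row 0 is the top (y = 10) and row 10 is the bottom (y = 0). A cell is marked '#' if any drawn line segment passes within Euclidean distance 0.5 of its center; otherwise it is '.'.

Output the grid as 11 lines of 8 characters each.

Answer: ........
........
........
........
........
######..
.#.#....
.#.#....
.#.#....
.#......
.#......

Derivation:
Segment 0: (3,2) -> (3,5)
Segment 1: (3,5) -> (5,5)
Segment 2: (5,5) -> (0,5)
Segment 3: (0,5) -> (1,5)
Segment 4: (1,5) -> (1,4)
Segment 5: (1,4) -> (1,2)
Segment 6: (1,2) -> (1,1)
Segment 7: (1,1) -> (1,0)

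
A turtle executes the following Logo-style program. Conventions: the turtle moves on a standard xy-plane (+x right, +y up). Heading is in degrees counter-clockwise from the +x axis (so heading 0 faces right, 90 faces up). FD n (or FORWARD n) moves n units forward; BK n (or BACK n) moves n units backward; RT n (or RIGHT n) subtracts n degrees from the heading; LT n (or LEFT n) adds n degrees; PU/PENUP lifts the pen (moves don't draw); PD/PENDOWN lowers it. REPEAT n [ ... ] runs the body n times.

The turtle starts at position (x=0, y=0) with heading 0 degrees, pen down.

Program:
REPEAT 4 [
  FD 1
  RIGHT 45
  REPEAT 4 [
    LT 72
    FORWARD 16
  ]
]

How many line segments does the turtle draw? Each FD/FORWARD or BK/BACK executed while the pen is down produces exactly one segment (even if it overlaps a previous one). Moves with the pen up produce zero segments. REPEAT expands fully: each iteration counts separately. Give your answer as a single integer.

Executing turtle program step by step:
Start: pos=(0,0), heading=0, pen down
REPEAT 4 [
  -- iteration 1/4 --
  FD 1: (0,0) -> (1,0) [heading=0, draw]
  RT 45: heading 0 -> 315
  REPEAT 4 [
    -- iteration 1/4 --
    LT 72: heading 315 -> 27
    FD 16: (1,0) -> (15.256,7.264) [heading=27, draw]
    -- iteration 2/4 --
    LT 72: heading 27 -> 99
    FD 16: (15.256,7.264) -> (12.753,23.067) [heading=99, draw]
    -- iteration 3/4 --
    LT 72: heading 99 -> 171
    FD 16: (12.753,23.067) -> (-3.05,25.57) [heading=171, draw]
    -- iteration 4/4 --
    LT 72: heading 171 -> 243
    FD 16: (-3.05,25.57) -> (-10.314,11.314) [heading=243, draw]
  ]
  -- iteration 2/4 --
  FD 1: (-10.314,11.314) -> (-10.768,10.423) [heading=243, draw]
  RT 45: heading 243 -> 198
  REPEAT 4 [
    -- iteration 1/4 --
    LT 72: heading 198 -> 270
    FD 16: (-10.768,10.423) -> (-10.768,-5.577) [heading=270, draw]
    -- iteration 2/4 --
    LT 72: heading 270 -> 342
    FD 16: (-10.768,-5.577) -> (4.449,-10.522) [heading=342, draw]
    -- iteration 3/4 --
    LT 72: heading 342 -> 54
    FD 16: (4.449,-10.522) -> (13.854,2.423) [heading=54, draw]
    -- iteration 4/4 --
    LT 72: heading 54 -> 126
    FD 16: (13.854,2.423) -> (4.449,15.367) [heading=126, draw]
  ]
  -- iteration 3/4 --
  FD 1: (4.449,15.367) -> (3.861,16.176) [heading=126, draw]
  RT 45: heading 126 -> 81
  REPEAT 4 [
    -- iteration 1/4 --
    LT 72: heading 81 -> 153
    FD 16: (3.861,16.176) -> (-10.395,23.44) [heading=153, draw]
    -- iteration 2/4 --
    LT 72: heading 153 -> 225
    FD 16: (-10.395,23.44) -> (-21.708,12.126) [heading=225, draw]
    -- iteration 3/4 --
    LT 72: heading 225 -> 297
    FD 16: (-21.708,12.126) -> (-14.445,-2.13) [heading=297, draw]
    -- iteration 4/4 --
    LT 72: heading 297 -> 9
    FD 16: (-14.445,-2.13) -> (1.358,0.373) [heading=9, draw]
  ]
  -- iteration 4/4 --
  FD 1: (1.358,0.373) -> (2.346,0.529) [heading=9, draw]
  RT 45: heading 9 -> 324
  REPEAT 4 [
    -- iteration 1/4 --
    LT 72: heading 324 -> 36
    FD 16: (2.346,0.529) -> (15.29,9.934) [heading=36, draw]
    -- iteration 2/4 --
    LT 72: heading 36 -> 108
    FD 16: (15.29,9.934) -> (10.346,25.151) [heading=108, draw]
    -- iteration 3/4 --
    LT 72: heading 108 -> 180
    FD 16: (10.346,25.151) -> (-5.654,25.151) [heading=180, draw]
    -- iteration 4/4 --
    LT 72: heading 180 -> 252
    FD 16: (-5.654,25.151) -> (-10.598,9.934) [heading=252, draw]
  ]
]
Final: pos=(-10.598,9.934), heading=252, 20 segment(s) drawn
Segments drawn: 20

Answer: 20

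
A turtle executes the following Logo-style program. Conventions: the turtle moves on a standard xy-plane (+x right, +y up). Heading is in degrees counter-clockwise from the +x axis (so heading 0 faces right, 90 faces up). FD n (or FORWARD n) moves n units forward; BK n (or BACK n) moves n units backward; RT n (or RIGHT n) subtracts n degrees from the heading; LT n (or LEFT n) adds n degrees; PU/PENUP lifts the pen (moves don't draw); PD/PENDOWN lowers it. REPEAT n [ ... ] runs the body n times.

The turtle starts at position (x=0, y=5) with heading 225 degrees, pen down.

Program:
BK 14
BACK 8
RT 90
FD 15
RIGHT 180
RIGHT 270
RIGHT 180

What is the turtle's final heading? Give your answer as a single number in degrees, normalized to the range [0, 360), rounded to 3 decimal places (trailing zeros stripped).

Answer: 225

Derivation:
Executing turtle program step by step:
Start: pos=(0,5), heading=225, pen down
BK 14: (0,5) -> (9.899,14.899) [heading=225, draw]
BK 8: (9.899,14.899) -> (15.556,20.556) [heading=225, draw]
RT 90: heading 225 -> 135
FD 15: (15.556,20.556) -> (4.95,31.163) [heading=135, draw]
RT 180: heading 135 -> 315
RT 270: heading 315 -> 45
RT 180: heading 45 -> 225
Final: pos=(4.95,31.163), heading=225, 3 segment(s) drawn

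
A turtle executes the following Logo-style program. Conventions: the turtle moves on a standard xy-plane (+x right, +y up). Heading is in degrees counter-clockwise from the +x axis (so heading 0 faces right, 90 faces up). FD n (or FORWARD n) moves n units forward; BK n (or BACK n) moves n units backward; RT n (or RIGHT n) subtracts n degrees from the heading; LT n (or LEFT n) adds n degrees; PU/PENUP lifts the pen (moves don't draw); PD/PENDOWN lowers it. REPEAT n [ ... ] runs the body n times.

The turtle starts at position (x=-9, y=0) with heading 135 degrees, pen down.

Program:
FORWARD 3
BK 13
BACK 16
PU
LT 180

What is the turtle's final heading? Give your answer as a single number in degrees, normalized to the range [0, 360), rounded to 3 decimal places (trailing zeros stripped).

Answer: 315

Derivation:
Executing turtle program step by step:
Start: pos=(-9,0), heading=135, pen down
FD 3: (-9,0) -> (-11.121,2.121) [heading=135, draw]
BK 13: (-11.121,2.121) -> (-1.929,-7.071) [heading=135, draw]
BK 16: (-1.929,-7.071) -> (9.385,-18.385) [heading=135, draw]
PU: pen up
LT 180: heading 135 -> 315
Final: pos=(9.385,-18.385), heading=315, 3 segment(s) drawn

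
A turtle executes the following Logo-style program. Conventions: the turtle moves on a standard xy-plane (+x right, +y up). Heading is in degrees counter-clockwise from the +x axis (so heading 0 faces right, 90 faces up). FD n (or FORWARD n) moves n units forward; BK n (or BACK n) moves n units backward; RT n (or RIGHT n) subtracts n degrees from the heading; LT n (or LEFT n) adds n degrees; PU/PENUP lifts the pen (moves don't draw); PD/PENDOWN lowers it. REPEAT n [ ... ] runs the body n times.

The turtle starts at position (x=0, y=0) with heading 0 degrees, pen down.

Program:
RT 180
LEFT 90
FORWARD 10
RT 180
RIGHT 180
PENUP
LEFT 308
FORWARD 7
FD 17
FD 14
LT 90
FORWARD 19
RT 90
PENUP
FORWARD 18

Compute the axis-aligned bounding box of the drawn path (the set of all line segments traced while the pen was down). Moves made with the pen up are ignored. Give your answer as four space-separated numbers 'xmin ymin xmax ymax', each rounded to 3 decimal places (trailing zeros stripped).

Answer: 0 -10 0 0

Derivation:
Executing turtle program step by step:
Start: pos=(0,0), heading=0, pen down
RT 180: heading 0 -> 180
LT 90: heading 180 -> 270
FD 10: (0,0) -> (0,-10) [heading=270, draw]
RT 180: heading 270 -> 90
RT 180: heading 90 -> 270
PU: pen up
LT 308: heading 270 -> 218
FD 7: (0,-10) -> (-5.516,-14.31) [heading=218, move]
FD 17: (-5.516,-14.31) -> (-18.912,-24.776) [heading=218, move]
FD 14: (-18.912,-24.776) -> (-29.944,-33.395) [heading=218, move]
LT 90: heading 218 -> 308
FD 19: (-29.944,-33.395) -> (-18.247,-48.367) [heading=308, move]
RT 90: heading 308 -> 218
PU: pen up
FD 18: (-18.247,-48.367) -> (-32.431,-59.449) [heading=218, move]
Final: pos=(-32.431,-59.449), heading=218, 1 segment(s) drawn

Segment endpoints: x in {0, 0}, y in {-10, 0}
xmin=0, ymin=-10, xmax=0, ymax=0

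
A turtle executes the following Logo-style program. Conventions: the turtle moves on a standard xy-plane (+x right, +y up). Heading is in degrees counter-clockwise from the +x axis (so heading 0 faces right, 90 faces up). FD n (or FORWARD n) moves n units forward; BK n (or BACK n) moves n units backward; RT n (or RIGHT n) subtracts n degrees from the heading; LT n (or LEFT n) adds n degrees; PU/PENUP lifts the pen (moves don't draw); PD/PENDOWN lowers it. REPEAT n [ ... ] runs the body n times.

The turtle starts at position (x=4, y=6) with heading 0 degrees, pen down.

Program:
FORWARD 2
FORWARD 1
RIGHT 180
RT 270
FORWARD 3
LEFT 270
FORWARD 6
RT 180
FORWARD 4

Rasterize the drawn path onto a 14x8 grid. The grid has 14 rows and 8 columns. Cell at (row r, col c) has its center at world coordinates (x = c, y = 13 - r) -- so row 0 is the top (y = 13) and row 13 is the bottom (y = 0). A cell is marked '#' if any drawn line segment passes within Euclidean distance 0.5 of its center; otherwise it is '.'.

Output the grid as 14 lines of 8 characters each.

Answer: ........
........
........
........
........
........
........
....####
.......#
.......#
.#######
........
........
........

Derivation:
Segment 0: (4,6) -> (6,6)
Segment 1: (6,6) -> (7,6)
Segment 2: (7,6) -> (7,3)
Segment 3: (7,3) -> (1,3)
Segment 4: (1,3) -> (5,3)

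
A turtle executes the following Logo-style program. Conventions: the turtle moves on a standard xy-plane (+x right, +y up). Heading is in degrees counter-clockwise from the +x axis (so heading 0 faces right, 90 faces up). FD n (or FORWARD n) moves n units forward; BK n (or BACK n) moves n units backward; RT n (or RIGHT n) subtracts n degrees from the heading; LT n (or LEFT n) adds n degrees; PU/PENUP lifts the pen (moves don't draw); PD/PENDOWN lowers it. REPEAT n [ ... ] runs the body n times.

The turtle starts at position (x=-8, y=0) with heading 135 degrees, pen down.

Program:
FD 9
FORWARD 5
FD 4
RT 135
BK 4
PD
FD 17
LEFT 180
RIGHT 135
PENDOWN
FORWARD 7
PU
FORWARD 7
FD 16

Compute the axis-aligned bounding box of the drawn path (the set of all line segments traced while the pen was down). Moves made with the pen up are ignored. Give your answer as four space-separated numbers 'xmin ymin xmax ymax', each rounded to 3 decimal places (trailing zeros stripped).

Answer: -24.728 0 -2.778 17.678

Derivation:
Executing turtle program step by step:
Start: pos=(-8,0), heading=135, pen down
FD 9: (-8,0) -> (-14.364,6.364) [heading=135, draw]
FD 5: (-14.364,6.364) -> (-17.899,9.899) [heading=135, draw]
FD 4: (-17.899,9.899) -> (-20.728,12.728) [heading=135, draw]
RT 135: heading 135 -> 0
BK 4: (-20.728,12.728) -> (-24.728,12.728) [heading=0, draw]
PD: pen down
FD 17: (-24.728,12.728) -> (-7.728,12.728) [heading=0, draw]
LT 180: heading 0 -> 180
RT 135: heading 180 -> 45
PD: pen down
FD 7: (-7.728,12.728) -> (-2.778,17.678) [heading=45, draw]
PU: pen up
FD 7: (-2.778,17.678) -> (2.172,22.627) [heading=45, move]
FD 16: (2.172,22.627) -> (13.485,33.941) [heading=45, move]
Final: pos=(13.485,33.941), heading=45, 6 segment(s) drawn

Segment endpoints: x in {-24.728, -20.728, -17.899, -14.364, -8, -7.728, -2.778}, y in {0, 6.364, 9.899, 12.728, 17.678}
xmin=-24.728, ymin=0, xmax=-2.778, ymax=17.678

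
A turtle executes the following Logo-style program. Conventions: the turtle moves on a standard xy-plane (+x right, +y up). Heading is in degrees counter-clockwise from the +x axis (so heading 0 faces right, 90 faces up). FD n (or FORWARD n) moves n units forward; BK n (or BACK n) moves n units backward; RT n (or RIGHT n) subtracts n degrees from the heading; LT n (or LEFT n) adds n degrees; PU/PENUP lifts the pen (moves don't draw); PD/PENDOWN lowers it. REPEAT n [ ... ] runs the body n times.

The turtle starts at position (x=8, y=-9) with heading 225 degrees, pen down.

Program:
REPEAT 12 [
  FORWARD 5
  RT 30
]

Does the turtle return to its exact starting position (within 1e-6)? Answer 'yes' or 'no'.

Executing turtle program step by step:
Start: pos=(8,-9), heading=225, pen down
REPEAT 12 [
  -- iteration 1/12 --
  FD 5: (8,-9) -> (4.464,-12.536) [heading=225, draw]
  RT 30: heading 225 -> 195
  -- iteration 2/12 --
  FD 5: (4.464,-12.536) -> (-0.365,-13.83) [heading=195, draw]
  RT 30: heading 195 -> 165
  -- iteration 3/12 --
  FD 5: (-0.365,-13.83) -> (-5.195,-12.536) [heading=165, draw]
  RT 30: heading 165 -> 135
  -- iteration 4/12 --
  FD 5: (-5.195,-12.536) -> (-8.73,-9) [heading=135, draw]
  RT 30: heading 135 -> 105
  -- iteration 5/12 --
  FD 5: (-8.73,-9) -> (-10.024,-4.17) [heading=105, draw]
  RT 30: heading 105 -> 75
  -- iteration 6/12 --
  FD 5: (-10.024,-4.17) -> (-8.73,0.659) [heading=75, draw]
  RT 30: heading 75 -> 45
  -- iteration 7/12 --
  FD 5: (-8.73,0.659) -> (-5.195,4.195) [heading=45, draw]
  RT 30: heading 45 -> 15
  -- iteration 8/12 --
  FD 5: (-5.195,4.195) -> (-0.365,5.489) [heading=15, draw]
  RT 30: heading 15 -> 345
  -- iteration 9/12 --
  FD 5: (-0.365,5.489) -> (4.464,4.195) [heading=345, draw]
  RT 30: heading 345 -> 315
  -- iteration 10/12 --
  FD 5: (4.464,4.195) -> (8,0.659) [heading=315, draw]
  RT 30: heading 315 -> 285
  -- iteration 11/12 --
  FD 5: (8,0.659) -> (9.294,-4.17) [heading=285, draw]
  RT 30: heading 285 -> 255
  -- iteration 12/12 --
  FD 5: (9.294,-4.17) -> (8,-9) [heading=255, draw]
  RT 30: heading 255 -> 225
]
Final: pos=(8,-9), heading=225, 12 segment(s) drawn

Start position: (8, -9)
Final position: (8, -9)
Distance = 0; < 1e-6 -> CLOSED

Answer: yes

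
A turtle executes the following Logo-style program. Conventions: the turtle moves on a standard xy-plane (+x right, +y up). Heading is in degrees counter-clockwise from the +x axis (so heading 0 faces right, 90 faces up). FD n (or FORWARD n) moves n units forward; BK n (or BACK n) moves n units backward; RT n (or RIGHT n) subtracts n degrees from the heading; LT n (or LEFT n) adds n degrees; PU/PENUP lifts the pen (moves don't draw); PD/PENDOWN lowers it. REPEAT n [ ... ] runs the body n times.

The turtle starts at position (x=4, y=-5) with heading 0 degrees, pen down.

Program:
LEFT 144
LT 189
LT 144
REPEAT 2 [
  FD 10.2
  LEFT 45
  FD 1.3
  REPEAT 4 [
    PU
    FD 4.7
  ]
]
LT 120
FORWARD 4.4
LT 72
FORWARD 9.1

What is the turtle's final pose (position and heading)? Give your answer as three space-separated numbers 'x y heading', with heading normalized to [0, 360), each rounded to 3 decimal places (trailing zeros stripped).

Executing turtle program step by step:
Start: pos=(4,-5), heading=0, pen down
LT 144: heading 0 -> 144
LT 189: heading 144 -> 333
LT 144: heading 333 -> 117
REPEAT 2 [
  -- iteration 1/2 --
  FD 10.2: (4,-5) -> (-0.631,4.088) [heading=117, draw]
  LT 45: heading 117 -> 162
  FD 1.3: (-0.631,4.088) -> (-1.867,4.49) [heading=162, draw]
  REPEAT 4 [
    -- iteration 1/4 --
    PU: pen up
    FD 4.7: (-1.867,4.49) -> (-6.337,5.942) [heading=162, move]
    -- iteration 2/4 --
    PU: pen up
    FD 4.7: (-6.337,5.942) -> (-10.807,7.395) [heading=162, move]
    -- iteration 3/4 --
    PU: pen up
    FD 4.7: (-10.807,7.395) -> (-15.277,8.847) [heading=162, move]
    -- iteration 4/4 --
    PU: pen up
    FD 4.7: (-15.277,8.847) -> (-19.747,10.3) [heading=162, move]
  ]
  -- iteration 2/2 --
  FD 10.2: (-19.747,10.3) -> (-29.448,13.451) [heading=162, move]
  LT 45: heading 162 -> 207
  FD 1.3: (-29.448,13.451) -> (-30.606,12.861) [heading=207, move]
  REPEAT 4 [
    -- iteration 1/4 --
    PU: pen up
    FD 4.7: (-30.606,12.861) -> (-34.794,10.728) [heading=207, move]
    -- iteration 2/4 --
    PU: pen up
    FD 4.7: (-34.794,10.728) -> (-38.981,8.594) [heading=207, move]
    -- iteration 3/4 --
    PU: pen up
    FD 4.7: (-38.981,8.594) -> (-43.169,6.46) [heading=207, move]
    -- iteration 4/4 --
    PU: pen up
    FD 4.7: (-43.169,6.46) -> (-47.357,4.326) [heading=207, move]
  ]
]
LT 120: heading 207 -> 327
FD 4.4: (-47.357,4.326) -> (-43.667,1.93) [heading=327, move]
LT 72: heading 327 -> 39
FD 9.1: (-43.667,1.93) -> (-36.595,7.657) [heading=39, move]
Final: pos=(-36.595,7.657), heading=39, 2 segment(s) drawn

Answer: -36.595 7.657 39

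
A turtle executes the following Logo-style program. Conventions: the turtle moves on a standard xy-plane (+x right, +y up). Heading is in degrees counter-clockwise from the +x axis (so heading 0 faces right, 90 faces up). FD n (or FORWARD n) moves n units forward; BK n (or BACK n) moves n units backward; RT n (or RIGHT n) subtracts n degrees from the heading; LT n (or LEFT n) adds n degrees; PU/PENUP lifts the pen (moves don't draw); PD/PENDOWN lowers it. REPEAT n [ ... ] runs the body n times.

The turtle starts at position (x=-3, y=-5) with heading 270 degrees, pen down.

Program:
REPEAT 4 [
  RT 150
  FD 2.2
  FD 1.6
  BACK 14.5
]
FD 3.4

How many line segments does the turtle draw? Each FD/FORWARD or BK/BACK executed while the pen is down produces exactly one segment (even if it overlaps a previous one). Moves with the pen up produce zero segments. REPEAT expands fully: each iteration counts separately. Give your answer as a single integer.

Executing turtle program step by step:
Start: pos=(-3,-5), heading=270, pen down
REPEAT 4 [
  -- iteration 1/4 --
  RT 150: heading 270 -> 120
  FD 2.2: (-3,-5) -> (-4.1,-3.095) [heading=120, draw]
  FD 1.6: (-4.1,-3.095) -> (-4.9,-1.709) [heading=120, draw]
  BK 14.5: (-4.9,-1.709) -> (2.35,-14.266) [heading=120, draw]
  -- iteration 2/4 --
  RT 150: heading 120 -> 330
  FD 2.2: (2.35,-14.266) -> (4.255,-15.366) [heading=330, draw]
  FD 1.6: (4.255,-15.366) -> (5.641,-16.166) [heading=330, draw]
  BK 14.5: (5.641,-16.166) -> (-6.916,-8.916) [heading=330, draw]
  -- iteration 3/4 --
  RT 150: heading 330 -> 180
  FD 2.2: (-6.916,-8.916) -> (-9.116,-8.916) [heading=180, draw]
  FD 1.6: (-9.116,-8.916) -> (-10.716,-8.916) [heading=180, draw]
  BK 14.5: (-10.716,-8.916) -> (3.784,-8.916) [heading=180, draw]
  -- iteration 4/4 --
  RT 150: heading 180 -> 30
  FD 2.2: (3.784,-8.916) -> (5.689,-7.816) [heading=30, draw]
  FD 1.6: (5.689,-7.816) -> (7.074,-7.016) [heading=30, draw]
  BK 14.5: (7.074,-7.016) -> (-5.483,-14.266) [heading=30, draw]
]
FD 3.4: (-5.483,-14.266) -> (-2.538,-12.566) [heading=30, draw]
Final: pos=(-2.538,-12.566), heading=30, 13 segment(s) drawn
Segments drawn: 13

Answer: 13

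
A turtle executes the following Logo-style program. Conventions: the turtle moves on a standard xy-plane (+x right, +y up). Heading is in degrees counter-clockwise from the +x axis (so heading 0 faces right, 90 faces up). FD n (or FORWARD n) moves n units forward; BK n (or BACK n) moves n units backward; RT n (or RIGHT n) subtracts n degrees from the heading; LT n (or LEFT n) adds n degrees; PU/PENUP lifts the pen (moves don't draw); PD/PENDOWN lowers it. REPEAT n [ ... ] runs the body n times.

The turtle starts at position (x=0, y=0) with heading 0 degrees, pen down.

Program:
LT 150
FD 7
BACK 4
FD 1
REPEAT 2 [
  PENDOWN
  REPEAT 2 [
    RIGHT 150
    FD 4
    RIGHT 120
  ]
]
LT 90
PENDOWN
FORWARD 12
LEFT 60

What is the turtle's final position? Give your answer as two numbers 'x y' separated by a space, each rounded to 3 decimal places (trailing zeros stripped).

Executing turtle program step by step:
Start: pos=(0,0), heading=0, pen down
LT 150: heading 0 -> 150
FD 7: (0,0) -> (-6.062,3.5) [heading=150, draw]
BK 4: (-6.062,3.5) -> (-2.598,1.5) [heading=150, draw]
FD 1: (-2.598,1.5) -> (-3.464,2) [heading=150, draw]
REPEAT 2 [
  -- iteration 1/2 --
  PD: pen down
  REPEAT 2 [
    -- iteration 1/2 --
    RT 150: heading 150 -> 0
    FD 4: (-3.464,2) -> (0.536,2) [heading=0, draw]
    RT 120: heading 0 -> 240
    -- iteration 2/2 --
    RT 150: heading 240 -> 90
    FD 4: (0.536,2) -> (0.536,6) [heading=90, draw]
    RT 120: heading 90 -> 330
  ]
  -- iteration 2/2 --
  PD: pen down
  REPEAT 2 [
    -- iteration 1/2 --
    RT 150: heading 330 -> 180
    FD 4: (0.536,6) -> (-3.464,6) [heading=180, draw]
    RT 120: heading 180 -> 60
    -- iteration 2/2 --
    RT 150: heading 60 -> 270
    FD 4: (-3.464,6) -> (-3.464,2) [heading=270, draw]
    RT 120: heading 270 -> 150
  ]
]
LT 90: heading 150 -> 240
PD: pen down
FD 12: (-3.464,2) -> (-9.464,-8.392) [heading=240, draw]
LT 60: heading 240 -> 300
Final: pos=(-9.464,-8.392), heading=300, 8 segment(s) drawn

Answer: -9.464 -8.392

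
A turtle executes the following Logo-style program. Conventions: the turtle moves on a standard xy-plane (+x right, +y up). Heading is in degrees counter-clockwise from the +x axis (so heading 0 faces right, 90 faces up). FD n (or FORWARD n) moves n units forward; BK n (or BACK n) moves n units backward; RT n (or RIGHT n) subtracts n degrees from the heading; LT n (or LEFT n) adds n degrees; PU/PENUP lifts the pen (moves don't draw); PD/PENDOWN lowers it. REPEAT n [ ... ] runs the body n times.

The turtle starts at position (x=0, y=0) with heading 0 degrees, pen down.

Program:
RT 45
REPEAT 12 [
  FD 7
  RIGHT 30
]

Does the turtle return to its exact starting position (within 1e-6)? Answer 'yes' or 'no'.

Answer: yes

Derivation:
Executing turtle program step by step:
Start: pos=(0,0), heading=0, pen down
RT 45: heading 0 -> 315
REPEAT 12 [
  -- iteration 1/12 --
  FD 7: (0,0) -> (4.95,-4.95) [heading=315, draw]
  RT 30: heading 315 -> 285
  -- iteration 2/12 --
  FD 7: (4.95,-4.95) -> (6.761,-11.711) [heading=285, draw]
  RT 30: heading 285 -> 255
  -- iteration 3/12 --
  FD 7: (6.761,-11.711) -> (4.95,-18.473) [heading=255, draw]
  RT 30: heading 255 -> 225
  -- iteration 4/12 --
  FD 7: (4.95,-18.473) -> (0,-23.422) [heading=225, draw]
  RT 30: heading 225 -> 195
  -- iteration 5/12 --
  FD 7: (0,-23.422) -> (-6.761,-25.234) [heading=195, draw]
  RT 30: heading 195 -> 165
  -- iteration 6/12 --
  FD 7: (-6.761,-25.234) -> (-13.523,-23.422) [heading=165, draw]
  RT 30: heading 165 -> 135
  -- iteration 7/12 --
  FD 7: (-13.523,-23.422) -> (-18.473,-18.473) [heading=135, draw]
  RT 30: heading 135 -> 105
  -- iteration 8/12 --
  FD 7: (-18.473,-18.473) -> (-20.284,-11.711) [heading=105, draw]
  RT 30: heading 105 -> 75
  -- iteration 9/12 --
  FD 7: (-20.284,-11.711) -> (-18.473,-4.95) [heading=75, draw]
  RT 30: heading 75 -> 45
  -- iteration 10/12 --
  FD 7: (-18.473,-4.95) -> (-13.523,0) [heading=45, draw]
  RT 30: heading 45 -> 15
  -- iteration 11/12 --
  FD 7: (-13.523,0) -> (-6.761,1.812) [heading=15, draw]
  RT 30: heading 15 -> 345
  -- iteration 12/12 --
  FD 7: (-6.761,1.812) -> (0,0) [heading=345, draw]
  RT 30: heading 345 -> 315
]
Final: pos=(0,0), heading=315, 12 segment(s) drawn

Start position: (0, 0)
Final position: (0, 0)
Distance = 0; < 1e-6 -> CLOSED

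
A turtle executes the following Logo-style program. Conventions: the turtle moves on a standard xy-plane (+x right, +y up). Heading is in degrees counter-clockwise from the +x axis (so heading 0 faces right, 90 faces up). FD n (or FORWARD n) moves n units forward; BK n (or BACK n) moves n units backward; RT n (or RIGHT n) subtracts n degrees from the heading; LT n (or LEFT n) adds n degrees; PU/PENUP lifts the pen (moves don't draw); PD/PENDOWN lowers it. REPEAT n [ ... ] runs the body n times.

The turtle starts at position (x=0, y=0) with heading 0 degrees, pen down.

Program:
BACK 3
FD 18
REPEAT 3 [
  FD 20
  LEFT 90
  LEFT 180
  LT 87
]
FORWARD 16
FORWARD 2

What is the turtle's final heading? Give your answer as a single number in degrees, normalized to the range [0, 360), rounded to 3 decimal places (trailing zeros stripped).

Answer: 351

Derivation:
Executing turtle program step by step:
Start: pos=(0,0), heading=0, pen down
BK 3: (0,0) -> (-3,0) [heading=0, draw]
FD 18: (-3,0) -> (15,0) [heading=0, draw]
REPEAT 3 [
  -- iteration 1/3 --
  FD 20: (15,0) -> (35,0) [heading=0, draw]
  LT 90: heading 0 -> 90
  LT 180: heading 90 -> 270
  LT 87: heading 270 -> 357
  -- iteration 2/3 --
  FD 20: (35,0) -> (54.973,-1.047) [heading=357, draw]
  LT 90: heading 357 -> 87
  LT 180: heading 87 -> 267
  LT 87: heading 267 -> 354
  -- iteration 3/3 --
  FD 20: (54.973,-1.047) -> (74.863,-3.137) [heading=354, draw]
  LT 90: heading 354 -> 84
  LT 180: heading 84 -> 264
  LT 87: heading 264 -> 351
]
FD 16: (74.863,-3.137) -> (90.666,-5.64) [heading=351, draw]
FD 2: (90.666,-5.64) -> (92.641,-5.953) [heading=351, draw]
Final: pos=(92.641,-5.953), heading=351, 7 segment(s) drawn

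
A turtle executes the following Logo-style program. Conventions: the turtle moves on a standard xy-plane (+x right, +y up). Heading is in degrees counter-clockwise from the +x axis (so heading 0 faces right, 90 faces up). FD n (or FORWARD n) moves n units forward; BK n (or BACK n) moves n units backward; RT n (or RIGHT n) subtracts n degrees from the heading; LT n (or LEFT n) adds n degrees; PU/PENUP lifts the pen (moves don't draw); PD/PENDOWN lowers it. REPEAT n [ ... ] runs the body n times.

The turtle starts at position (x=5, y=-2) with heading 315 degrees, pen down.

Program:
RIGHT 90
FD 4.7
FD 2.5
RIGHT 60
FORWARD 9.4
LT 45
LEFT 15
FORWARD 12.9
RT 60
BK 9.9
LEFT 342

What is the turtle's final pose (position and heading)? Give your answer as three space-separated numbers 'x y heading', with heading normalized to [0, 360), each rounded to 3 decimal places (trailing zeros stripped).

Executing turtle program step by step:
Start: pos=(5,-2), heading=315, pen down
RT 90: heading 315 -> 225
FD 4.7: (5,-2) -> (1.677,-5.323) [heading=225, draw]
FD 2.5: (1.677,-5.323) -> (-0.091,-7.091) [heading=225, draw]
RT 60: heading 225 -> 165
FD 9.4: (-0.091,-7.091) -> (-9.171,-4.658) [heading=165, draw]
LT 45: heading 165 -> 210
LT 15: heading 210 -> 225
FD 12.9: (-9.171,-4.658) -> (-18.293,-13.78) [heading=225, draw]
RT 60: heading 225 -> 165
BK 9.9: (-18.293,-13.78) -> (-8.73,-16.342) [heading=165, draw]
LT 342: heading 165 -> 147
Final: pos=(-8.73,-16.342), heading=147, 5 segment(s) drawn

Answer: -8.73 -16.342 147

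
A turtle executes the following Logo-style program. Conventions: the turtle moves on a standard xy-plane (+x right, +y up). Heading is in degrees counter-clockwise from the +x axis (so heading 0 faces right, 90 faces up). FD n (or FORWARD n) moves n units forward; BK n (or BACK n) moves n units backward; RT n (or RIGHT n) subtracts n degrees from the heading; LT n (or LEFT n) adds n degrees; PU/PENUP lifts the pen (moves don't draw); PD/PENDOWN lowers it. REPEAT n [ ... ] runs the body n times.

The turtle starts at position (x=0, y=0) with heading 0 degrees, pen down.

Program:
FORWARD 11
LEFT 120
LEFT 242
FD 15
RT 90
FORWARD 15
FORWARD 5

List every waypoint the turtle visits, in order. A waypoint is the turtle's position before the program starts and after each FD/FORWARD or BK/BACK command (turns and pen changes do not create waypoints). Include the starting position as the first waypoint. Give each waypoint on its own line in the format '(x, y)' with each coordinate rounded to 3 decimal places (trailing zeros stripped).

Answer: (0, 0)
(11, 0)
(25.991, 0.523)
(26.514, -14.467)
(26.689, -19.464)

Derivation:
Executing turtle program step by step:
Start: pos=(0,0), heading=0, pen down
FD 11: (0,0) -> (11,0) [heading=0, draw]
LT 120: heading 0 -> 120
LT 242: heading 120 -> 2
FD 15: (11,0) -> (25.991,0.523) [heading=2, draw]
RT 90: heading 2 -> 272
FD 15: (25.991,0.523) -> (26.514,-14.467) [heading=272, draw]
FD 5: (26.514,-14.467) -> (26.689,-19.464) [heading=272, draw]
Final: pos=(26.689,-19.464), heading=272, 4 segment(s) drawn
Waypoints (5 total):
(0, 0)
(11, 0)
(25.991, 0.523)
(26.514, -14.467)
(26.689, -19.464)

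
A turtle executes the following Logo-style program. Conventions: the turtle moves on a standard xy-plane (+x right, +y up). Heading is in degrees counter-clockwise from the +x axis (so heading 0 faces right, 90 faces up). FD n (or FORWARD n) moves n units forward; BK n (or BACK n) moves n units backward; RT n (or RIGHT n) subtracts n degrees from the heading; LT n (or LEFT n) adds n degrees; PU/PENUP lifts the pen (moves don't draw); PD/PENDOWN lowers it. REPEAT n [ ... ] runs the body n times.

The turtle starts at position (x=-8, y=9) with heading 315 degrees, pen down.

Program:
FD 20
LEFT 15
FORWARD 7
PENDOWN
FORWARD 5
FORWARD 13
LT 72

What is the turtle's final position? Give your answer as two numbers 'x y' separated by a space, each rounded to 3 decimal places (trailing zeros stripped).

Executing turtle program step by step:
Start: pos=(-8,9), heading=315, pen down
FD 20: (-8,9) -> (6.142,-5.142) [heading=315, draw]
LT 15: heading 315 -> 330
FD 7: (6.142,-5.142) -> (12.204,-8.642) [heading=330, draw]
PD: pen down
FD 5: (12.204,-8.642) -> (16.534,-11.142) [heading=330, draw]
FD 13: (16.534,-11.142) -> (27.793,-17.642) [heading=330, draw]
LT 72: heading 330 -> 42
Final: pos=(27.793,-17.642), heading=42, 4 segment(s) drawn

Answer: 27.793 -17.642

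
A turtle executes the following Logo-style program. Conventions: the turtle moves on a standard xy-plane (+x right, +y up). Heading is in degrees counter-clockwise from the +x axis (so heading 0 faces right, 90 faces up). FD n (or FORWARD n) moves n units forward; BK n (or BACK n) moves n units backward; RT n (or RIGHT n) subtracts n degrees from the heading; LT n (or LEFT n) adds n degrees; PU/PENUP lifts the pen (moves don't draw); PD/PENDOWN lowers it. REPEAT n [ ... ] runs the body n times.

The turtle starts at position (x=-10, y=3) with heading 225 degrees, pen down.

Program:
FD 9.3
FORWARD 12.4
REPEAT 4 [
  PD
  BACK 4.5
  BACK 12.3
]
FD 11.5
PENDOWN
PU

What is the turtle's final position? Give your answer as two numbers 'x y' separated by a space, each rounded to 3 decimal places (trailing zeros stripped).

Answer: 14.042 27.042

Derivation:
Executing turtle program step by step:
Start: pos=(-10,3), heading=225, pen down
FD 9.3: (-10,3) -> (-16.576,-3.576) [heading=225, draw]
FD 12.4: (-16.576,-3.576) -> (-25.344,-12.344) [heading=225, draw]
REPEAT 4 [
  -- iteration 1/4 --
  PD: pen down
  BK 4.5: (-25.344,-12.344) -> (-22.162,-9.162) [heading=225, draw]
  BK 12.3: (-22.162,-9.162) -> (-13.465,-0.465) [heading=225, draw]
  -- iteration 2/4 --
  PD: pen down
  BK 4.5: (-13.465,-0.465) -> (-10.283,2.717) [heading=225, draw]
  BK 12.3: (-10.283,2.717) -> (-1.585,11.415) [heading=225, draw]
  -- iteration 3/4 --
  PD: pen down
  BK 4.5: (-1.585,11.415) -> (1.597,14.597) [heading=225, draw]
  BK 12.3: (1.597,14.597) -> (10.294,23.294) [heading=225, draw]
  -- iteration 4/4 --
  PD: pen down
  BK 4.5: (10.294,23.294) -> (13.476,26.476) [heading=225, draw]
  BK 12.3: (13.476,26.476) -> (22.173,35.173) [heading=225, draw]
]
FD 11.5: (22.173,35.173) -> (14.042,27.042) [heading=225, draw]
PD: pen down
PU: pen up
Final: pos=(14.042,27.042), heading=225, 11 segment(s) drawn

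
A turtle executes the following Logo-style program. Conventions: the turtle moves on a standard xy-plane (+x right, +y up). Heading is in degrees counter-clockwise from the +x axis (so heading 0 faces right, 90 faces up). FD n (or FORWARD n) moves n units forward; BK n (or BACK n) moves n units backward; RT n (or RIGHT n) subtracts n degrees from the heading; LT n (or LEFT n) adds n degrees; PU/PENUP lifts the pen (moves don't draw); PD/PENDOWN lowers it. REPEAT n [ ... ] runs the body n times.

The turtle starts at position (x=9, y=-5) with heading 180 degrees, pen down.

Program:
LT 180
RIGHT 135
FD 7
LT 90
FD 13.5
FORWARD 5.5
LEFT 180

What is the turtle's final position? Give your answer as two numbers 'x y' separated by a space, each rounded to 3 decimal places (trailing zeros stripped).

Answer: 17.485 -23.385

Derivation:
Executing turtle program step by step:
Start: pos=(9,-5), heading=180, pen down
LT 180: heading 180 -> 0
RT 135: heading 0 -> 225
FD 7: (9,-5) -> (4.05,-9.95) [heading=225, draw]
LT 90: heading 225 -> 315
FD 13.5: (4.05,-9.95) -> (13.596,-19.496) [heading=315, draw]
FD 5.5: (13.596,-19.496) -> (17.485,-23.385) [heading=315, draw]
LT 180: heading 315 -> 135
Final: pos=(17.485,-23.385), heading=135, 3 segment(s) drawn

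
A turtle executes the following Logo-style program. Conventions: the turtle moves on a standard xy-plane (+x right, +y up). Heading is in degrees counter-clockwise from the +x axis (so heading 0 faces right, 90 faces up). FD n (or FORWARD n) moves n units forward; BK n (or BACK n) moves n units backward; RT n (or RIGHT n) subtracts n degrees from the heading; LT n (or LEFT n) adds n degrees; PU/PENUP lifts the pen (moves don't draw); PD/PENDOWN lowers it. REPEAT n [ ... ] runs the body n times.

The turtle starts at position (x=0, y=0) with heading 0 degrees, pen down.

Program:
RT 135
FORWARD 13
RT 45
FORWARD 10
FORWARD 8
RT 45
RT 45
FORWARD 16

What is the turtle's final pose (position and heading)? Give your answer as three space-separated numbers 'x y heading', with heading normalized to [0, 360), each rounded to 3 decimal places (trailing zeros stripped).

Answer: -27.192 6.808 90

Derivation:
Executing turtle program step by step:
Start: pos=(0,0), heading=0, pen down
RT 135: heading 0 -> 225
FD 13: (0,0) -> (-9.192,-9.192) [heading=225, draw]
RT 45: heading 225 -> 180
FD 10: (-9.192,-9.192) -> (-19.192,-9.192) [heading=180, draw]
FD 8: (-19.192,-9.192) -> (-27.192,-9.192) [heading=180, draw]
RT 45: heading 180 -> 135
RT 45: heading 135 -> 90
FD 16: (-27.192,-9.192) -> (-27.192,6.808) [heading=90, draw]
Final: pos=(-27.192,6.808), heading=90, 4 segment(s) drawn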